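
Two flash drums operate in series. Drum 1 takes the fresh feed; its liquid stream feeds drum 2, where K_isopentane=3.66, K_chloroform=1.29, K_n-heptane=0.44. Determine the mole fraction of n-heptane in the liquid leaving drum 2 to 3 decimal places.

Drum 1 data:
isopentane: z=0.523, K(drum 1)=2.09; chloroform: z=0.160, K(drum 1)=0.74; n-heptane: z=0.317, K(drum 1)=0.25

Drum 1:
Let ψ₁ = V/F and solve Σ zᵢ(Kᵢ−1)/(1+ψ₁(Kᵢ−1)) = 0.
g(0) = ΣzᵢKᵢ − 1 = 0.291 and g(1) = 1 − Σzᵢ/Kᵢ = -0.734, so a root lies in (0, 1).
Newton iteration, ψ₁⁰ = 0.5:
  ψ₁ = 0.500: g = -0.0592, g' = -0.731 → ψ₁ = 0.419
  ψ₁ = 0.419: g = -0.0020, g' = -0.686 → ψ₁ = 0.416
Converged at ψ₁ = 0.416.
Drum-1 compositions:
  isopentane: x = 0.360, y = 0.752
  chloroform: x = 0.179, y = 0.133
  n-heptane: x = 0.461, y = 0.115
Drum-2 feed = drum-1 liquid: z₂ = (0.3598, 0.1794, 0.4608).
Drum 2:
Rachford–Rice: g(ψ₂) = Σ zᵢ(Kᵢ−1)/(1+ψ₂(Kᵢ−1)) = 0.
Check two-phase: ΣzᵢKᵢ = 1.751 > 1 and Σzᵢ/Kᵢ = 1.285 > 1, so g(0) = 0.751 > 0 and g(1) = -0.285 < 0.
Newton iteration, ψ₂⁰ = 0.5:
  ψ₂ = 0.500: g = 0.0979, g' = -0.759 → ψ₂ = 0.629
  ψ₂ = 0.629: g = 0.0038, g' = -0.711 → ψ₂ = 0.634
Converged at ψ₂ = 0.634.
  isopentane: x = 0.134, y = 0.490
  chloroform: x = 0.152, y = 0.195
  n-heptane: x = 0.715, y = 0.314

x_n-heptane (drum 2) = 0.715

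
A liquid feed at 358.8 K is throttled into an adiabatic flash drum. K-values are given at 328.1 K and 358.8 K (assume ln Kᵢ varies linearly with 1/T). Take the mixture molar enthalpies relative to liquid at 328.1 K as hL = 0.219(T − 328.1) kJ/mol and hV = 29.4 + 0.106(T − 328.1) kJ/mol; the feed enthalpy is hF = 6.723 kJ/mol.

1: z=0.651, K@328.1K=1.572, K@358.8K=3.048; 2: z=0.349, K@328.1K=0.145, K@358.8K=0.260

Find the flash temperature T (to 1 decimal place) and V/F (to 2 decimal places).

T = 329.8 K, V/F = 0.22

Adiabatic flash: solve Rachford–Rice at each trial T, then check hF = ψ·hV(T) + (1−ψ)·hL(T).
  T = 328.1 K: K = (1.572, 0.145), RR gives ψ = 0.151, H_out = 4.447 kJ/mol
  T = 358.8 K: K = (3.048, 0.260), RR gives ψ = 0.709, H_out = 25.117 kJ/mol
  T = 343.5 K: K = (2.224, 0.197), RR gives ψ = 0.525, H_out = 17.907 kJ/mol
  T = 335.8 K: K = (1.877, 0.170), RR gives ψ = 0.386, H_out = 12.701 kJ/mol
  T = 332.0 K: K = (1.722, 0.157), RR gives ψ = 0.289, H_out = 9.214 kJ/mol
  T = 330.1 K: K = (1.647, 0.151), RR gives ψ = 0.228, H_out = 7.086 kJ/mol
Linear interpolation between T = 328.1 (H_out = 4.447) and T = 330.1 (H_out = 7.086) on hF = 6.723 gives T ≈ 329.8 K, at which ψ = 0.22.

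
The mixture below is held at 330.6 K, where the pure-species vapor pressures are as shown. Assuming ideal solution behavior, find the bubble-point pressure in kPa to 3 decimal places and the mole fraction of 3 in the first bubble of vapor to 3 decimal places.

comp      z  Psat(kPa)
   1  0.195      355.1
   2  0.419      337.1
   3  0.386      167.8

At the bubble point ψ → 0, so ΣzᵢKᵢ = 1 with Kᵢ = Pᵢˢᵃᵗ/P ⇒ P = ΣzᵢPᵢˢᵃᵗ.
P = 0.195·355.1 + 0.419·337.1 + 0.386·167.8 = 275.260 kPa
yᵢ = zᵢPᵢˢᵃᵗ/P ⇒ y_3 = 0.386·167.8/275.260 = 0.235

Pbub = 275.260 kPa, y_3 = 0.235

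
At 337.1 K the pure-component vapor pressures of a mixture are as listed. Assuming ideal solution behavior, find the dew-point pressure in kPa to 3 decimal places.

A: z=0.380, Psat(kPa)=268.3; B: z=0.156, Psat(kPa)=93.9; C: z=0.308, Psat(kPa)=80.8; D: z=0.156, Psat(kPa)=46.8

Pdew = 97.820 kPa

At the dew point ψ → 1, so Σzᵢ/Kᵢ = 1 with Kᵢ = Pᵢˢᵃᵗ/P ⇒ 1/P = Σzᵢ/Pᵢˢᵃᵗ.
1/P = 0.380/268.3 + 0.156/93.9 + 0.308/80.8 + 0.156/46.8 = 0.010223 ⇒ P = 97.820 kPa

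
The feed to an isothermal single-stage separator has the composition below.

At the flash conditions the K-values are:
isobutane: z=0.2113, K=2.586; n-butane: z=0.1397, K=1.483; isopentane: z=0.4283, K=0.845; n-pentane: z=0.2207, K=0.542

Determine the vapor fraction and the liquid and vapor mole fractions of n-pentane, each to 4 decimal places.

Newton iteration, ψ⁰ = 0.56:
  ψ = 0.5600: g = 0.02195, g' = -0.2654 → ψ = 0.6427
  ψ = 0.6427: g = 0.00047, g' = -0.2550 → ψ = 0.6445
Converged at ψ = 0.6445.
Compositions from xᵢ = zᵢ/(1+ψ(Kᵢ−1)), yᵢ = Kᵢxᵢ:
  isobutane: x = 0.1045, y = 0.2702
  n-butane: x = 0.1065, y = 0.1580
  isopentane: x = 0.4758, y = 0.4021
  n-pentane: x = 0.3131, y = 0.1697

ψ = 0.6445, x_n-pentane = 0.3131, y_n-pentane = 0.1697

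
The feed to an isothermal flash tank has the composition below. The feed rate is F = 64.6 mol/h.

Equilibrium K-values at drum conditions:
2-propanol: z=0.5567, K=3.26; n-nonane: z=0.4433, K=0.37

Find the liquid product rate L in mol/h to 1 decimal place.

L = 20.2 mol/h

Rachford–Rice: g(ψ) = Σ zᵢ(Kᵢ−1)/(1+ψ(Kᵢ−1)) = 0.
Check two-phase: ΣzᵢKᵢ = 1.9789 > 1 and Σzᵢ/Kᵢ = 1.3689 > 1, so g(0) = 0.9789 > 0 and g(1) = -0.3689 < 0.
Binary case is linear: z₁(K₁−1)(1+ψ(K₂−1)) + z₂(K₂−1)(1+ψ(K₁−1)) = 0
⇒ ψ = [z₁(K₁−1)+z₂(K₂−1)] / [−(K₁−1)(K₂−1)] = 0.97886/1.42380 = 0.6875
Then V = ψ·F = 0.6875·64.6 = 44.4 mol/h and L = F − V = 20.2 mol/h.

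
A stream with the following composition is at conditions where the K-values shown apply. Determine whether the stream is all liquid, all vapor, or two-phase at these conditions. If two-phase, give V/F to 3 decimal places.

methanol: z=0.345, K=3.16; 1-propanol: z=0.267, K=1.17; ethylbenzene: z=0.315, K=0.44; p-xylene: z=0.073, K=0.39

two-phase, V/F = 0.650

ΣzᵢKᵢ = 1.570; Σzᵢ/Kᵢ = 1.240.
Both exceed 1, so a two-phase solution exists.
Material balance + equilibrium reduce to Σ zᵢ(Kᵢ−1)/(1+ψ(Kᵢ−1)) = 0.
Newton iteration, ψ⁰ = 0.38:
  ψ = 0.380: g = 0.1699, g' = -0.698 → ψ = 0.623
  ψ = 0.623: g = 0.0157, g' = -0.603 → ψ = 0.650
Converged at ψ = 0.650.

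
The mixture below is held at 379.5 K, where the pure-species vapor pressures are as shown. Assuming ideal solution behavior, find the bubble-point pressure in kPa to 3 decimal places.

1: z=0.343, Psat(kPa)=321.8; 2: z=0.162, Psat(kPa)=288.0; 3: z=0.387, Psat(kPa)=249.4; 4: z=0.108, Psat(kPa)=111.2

At the bubble point ψ → 0, so ΣzᵢKᵢ = 1 with Kᵢ = Pᵢˢᵃᵗ/P ⇒ P = ΣzᵢPᵢˢᵃᵗ.
P = 0.343·321.8 + 0.162·288.0 + 0.387·249.4 + 0.108·111.2 = 265.561 kPa

Pbub = 265.561 kPa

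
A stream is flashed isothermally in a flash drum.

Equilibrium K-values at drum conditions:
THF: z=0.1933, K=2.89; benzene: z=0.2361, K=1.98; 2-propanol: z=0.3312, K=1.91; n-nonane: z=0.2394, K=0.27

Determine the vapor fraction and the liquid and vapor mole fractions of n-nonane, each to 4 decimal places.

Material balance + equilibrium reduce to Σ zᵢ(Kᵢ−1)/(1+ψ(Kᵢ−1)) = 0.
Check two-phase: ΣzᵢKᵢ = 1.7233 > 1 and Σzᵢ/Kᵢ = 1.2462 > 1, so g(0) = 0.7233 > 0 and g(1) = -0.2462 < 0.
Newton–Raphson from ψ = 0.5:
  ψ = 0.5000: g = 0.27505, g' = -0.7306 → ψ = 0.8765
  ψ = 0.8765: g = -0.05555, g' = -1.2317 → ψ = 0.8314
  ψ = 0.8314: g = -0.00341, g' = -1.0878 → ψ = 0.8282
Converged at ψ = 0.8282.
Compositions from xᵢ = zᵢ/(1+ψ(Kᵢ−1)), yᵢ = Kᵢxᵢ:
  THF: x = 0.0754, y = 0.2178
  benzene: x = 0.1303, y = 0.2580
  2-propanol: x = 0.1889, y = 0.3607
  n-nonane: x = 0.6055, y = 0.1635

ψ = 0.8282, x_n-nonane = 0.6055, y_n-nonane = 0.1635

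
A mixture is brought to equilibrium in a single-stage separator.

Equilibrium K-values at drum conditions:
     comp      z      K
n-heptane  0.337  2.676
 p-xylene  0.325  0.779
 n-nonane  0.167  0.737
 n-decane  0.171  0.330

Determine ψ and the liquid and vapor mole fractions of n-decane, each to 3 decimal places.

Newton iteration, ψ⁰ = 0.61:
  ψ = 0.610: g = -0.0498, g' = -0.489 → ψ = 0.508
Converged at ψ = 0.508.
Compositions from xᵢ = zᵢ/(1+ψ(Kᵢ−1)), yᵢ = Kᵢxᵢ:
  n-heptane: x = 0.182, y = 0.487
  p-xylene: x = 0.366, y = 0.285
  n-nonane: x = 0.193, y = 0.142
  n-decane: x = 0.259, y = 0.086

ψ = 0.508, x_n-decane = 0.259, y_n-decane = 0.086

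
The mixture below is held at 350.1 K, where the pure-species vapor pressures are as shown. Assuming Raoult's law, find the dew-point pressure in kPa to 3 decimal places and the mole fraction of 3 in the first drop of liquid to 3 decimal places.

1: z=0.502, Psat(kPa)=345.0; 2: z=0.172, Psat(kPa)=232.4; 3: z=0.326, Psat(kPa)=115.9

At the dew point ψ → 1, so Σzᵢ/Kᵢ = 1 with Kᵢ = Pᵢˢᵃᵗ/P ⇒ 1/P = Σzᵢ/Pᵢˢᵃᵗ.
1/P = 0.502/345.0 + 0.172/232.4 + 0.326/115.9 = 0.005008 ⇒ P = 199.683 kPa
xᵢ = zᵢP/Pᵢˢᵃᵗ ⇒ x_3 = 0.326·199.683/115.9 = 0.562

Pdew = 199.683 kPa, x_3 = 0.562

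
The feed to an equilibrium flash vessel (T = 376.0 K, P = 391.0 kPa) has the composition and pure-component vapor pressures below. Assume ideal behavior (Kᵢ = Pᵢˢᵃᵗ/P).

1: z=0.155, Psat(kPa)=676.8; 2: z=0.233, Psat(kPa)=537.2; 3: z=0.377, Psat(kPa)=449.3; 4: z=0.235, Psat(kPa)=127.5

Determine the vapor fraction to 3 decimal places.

ψ = 0.399

Raoult's law: Kᵢ = Pᵢˢᵃᵗ/P = Pᵢˢᵃᵗ/391.0.
  K_1 = 676.8/391.0 = 1.73095, K_2 = 537.2/391.0 = 1.37391, K_3 = 449.3/391.0 = 1.14910, K_4 = 127.5/391.0 = 0.32609
Material balance + equilibrium reduce to Σ zᵢ(Kᵢ−1)/(1+ψ(Kᵢ−1)) = 0.
Feasibility: ΣzᵢKᵢ = 1.098, Σzᵢ/Kᵢ = 1.308 — both > 1, two phases present.
Newton iteration, ψ⁰ = 0.42:
  ψ = 0.420: g = -0.0060, g' = -0.288 → ψ = 0.399
Converged at ψ = 0.399.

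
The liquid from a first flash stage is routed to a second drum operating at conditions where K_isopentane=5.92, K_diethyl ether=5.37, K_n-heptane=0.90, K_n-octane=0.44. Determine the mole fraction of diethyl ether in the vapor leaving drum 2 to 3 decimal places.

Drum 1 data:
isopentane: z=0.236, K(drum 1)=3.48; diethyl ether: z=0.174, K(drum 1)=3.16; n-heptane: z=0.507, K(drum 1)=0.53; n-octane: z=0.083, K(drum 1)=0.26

Drum 1:
Material balance + equilibrium reduce to Σ zᵢ(Kᵢ−1)/(1+ψ₁(Kᵢ−1)) = 0.
g(0) = ΣzᵢKᵢ − 1 = 0.661 and g(1) = 1 − Σzᵢ/Kᵢ = -0.399, so a root lies in (0, 1).
Iterate (Newton) starting at ψ₁ = 0.5:
  ψ₁ = 0.500: g = 0.0330, g' = -0.783 → ψ₁ = 0.542
  ψ₁ = 0.542: g = 0.0004, g' = -0.765 → ψ₁ = 0.543
Converged at ψ₁ = 0.543.
Drum-1 compositions:
  isopentane: x = 0.101, y = 0.350
  diethyl ether: x = 0.080, y = 0.253
  n-heptane: x = 0.681, y = 0.361
  n-octane: x = 0.139, y = 0.036
Drum-2 feed = drum-1 liquid: z₂ = (0.1006, 0.0801, 0.6806, 0.1387).
Drum 2:
Material balance + equilibrium reduce to Σ zᵢ(Kᵢ−1)/(1+ψ₂(Kᵢ−1)) = 0.
Feasibility: ΣzᵢKᵢ = 1.699, Σzᵢ/Kᵢ = 1.103 — both > 1, two phases present.
Newton iteration, ψ₂⁰ = 0.5:
  ψ₂ = 0.500: g = 0.0734, g' = -0.446 → ψ₂ = 0.665
  ψ₂ = 0.665: g = 0.0089, g' = -0.352 → ψ₂ = 0.690
Converged at ψ₂ = 0.690.
  isopentane: x = 0.023, y = 0.135
  diethyl ether: x = 0.020, y = 0.107
  n-heptane: x = 0.731, y = 0.658
  n-octane: x = 0.226, y = 0.099

y_diethyl ether (drum 2) = 0.107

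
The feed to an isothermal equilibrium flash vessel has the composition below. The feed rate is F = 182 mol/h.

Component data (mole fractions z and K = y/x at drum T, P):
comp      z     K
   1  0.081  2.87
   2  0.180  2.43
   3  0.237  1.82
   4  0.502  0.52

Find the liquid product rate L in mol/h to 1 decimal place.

Material balance + equilibrium reduce to Σ zᵢ(Kᵢ−1)/(1+β(Kᵢ−1)) = 0.
g(0) = ΣzᵢKᵢ − 1 = 0.362 and g(1) = 1 − Σzᵢ/Kᵢ = -0.198, so a root lies in (0, 1).
Iterate (Newton) starting at β = 0.58:
  β = 0.580: g = 0.0111, g' = -0.470 → β = 0.604
Converged at β = 0.604.
Then V = β·F = 0.6037·182 = 109.9 mol/h and L = F − V = 72.1 mol/h.

L = 72.1 mol/h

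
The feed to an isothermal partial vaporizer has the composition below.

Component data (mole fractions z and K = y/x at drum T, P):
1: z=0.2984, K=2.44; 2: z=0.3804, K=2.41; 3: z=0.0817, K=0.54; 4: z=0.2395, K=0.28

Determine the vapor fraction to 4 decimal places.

Newton iteration, ψ⁰ = 0.36:
  ψ = 0.3600: g = 0.36095, g' = -0.8522 → ψ = 0.7836
  ψ = 0.7836: g = 0.00231, g' = -1.0032 → ψ = 0.7859
Converged at ψ = 0.7859.

ψ = 0.7859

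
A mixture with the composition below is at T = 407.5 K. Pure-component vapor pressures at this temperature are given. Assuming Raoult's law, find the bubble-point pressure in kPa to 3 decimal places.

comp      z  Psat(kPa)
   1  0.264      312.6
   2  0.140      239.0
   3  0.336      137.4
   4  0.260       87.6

Pbub = 184.929 kPa

At the bubble point ψ → 0, so ΣzᵢKᵢ = 1 with Kᵢ = Pᵢˢᵃᵗ/P ⇒ P = ΣzᵢPᵢˢᵃᵗ.
P = 0.264·312.6 + 0.140·239.0 + 0.336·137.4 + 0.260·87.6 = 184.929 kPa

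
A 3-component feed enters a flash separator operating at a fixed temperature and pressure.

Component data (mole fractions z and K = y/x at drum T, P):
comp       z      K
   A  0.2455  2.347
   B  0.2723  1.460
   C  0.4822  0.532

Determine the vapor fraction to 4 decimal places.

Rachford–Rice: g(ψ) = Σ zᵢ(Kᵢ−1)/(1+ψ(Kᵢ−1)) = 0.
Check two-phase: ΣzᵢKᵢ = 1.2303 > 1 and Σzᵢ/Kᵢ = 1.1975 > 1, so g(0) = 0.2303 > 0 and g(1) = -0.1975 < 0.
Newton iteration, ψ⁰ = 0.43:
  ψ = 0.4300: g = 0.03145, g' = -0.3843 → ψ = 0.5118
  ψ = 0.5118: g = 0.00037, g' = -0.3764 → ψ = 0.5128
Converged at ψ = 0.5128.

ψ = 0.5128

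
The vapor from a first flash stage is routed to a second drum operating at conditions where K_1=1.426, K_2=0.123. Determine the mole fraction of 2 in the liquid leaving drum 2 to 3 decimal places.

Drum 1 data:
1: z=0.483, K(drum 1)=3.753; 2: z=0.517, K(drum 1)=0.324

x_2 (drum 2) = 0.327

Drum 1:
Material balance + equilibrium reduce to Σ zᵢ(Kᵢ−1)/(1+ψ₁(Kᵢ−1)) = 0.
Check two-phase: ΣzᵢKᵢ = 1.980 > 1 and Σzᵢ/Kᵢ = 1.724 > 1, so g(0) = 0.980 > 0 and g(1) = -0.724 < 0.
Newton iteration, ψ₁⁰ = 0.5:
  ψ₁ = 0.500: g = 0.0316, g' = -1.187 → ψ₁ = 0.527
Converged at ψ₁ = 0.527.
Drum-1 compositions:
  1: x = 0.197, y = 0.740
  2: x = 0.803, y = 0.260
Drum-2 feed = drum-1 vapor: z₂ = (0.7399, 0.2601).
Drum 2:
Material balance + equilibrium reduce to Σ zᵢ(Kᵢ−1)/(1+ψ₂(Kᵢ−1)) = 0.
Feasibility: ΣzᵢKᵢ = 1.087, Σzᵢ/Kᵢ = 2.634 — both > 1, two phases present.
Binary case is linear: z₁(K₁−1)(1+ψ₂(K₂−1)) + z₂(K₂−1)(1+ψ₂(K₁−1)) = 0
⇒ ψ₂ = [z₁(K₁−1)+z₂(K₂−1)] / [−(K₁−1)(K₂−1)] = 0.0871/0.3736 = 0.233
  1: x = 0.673, y = 0.960
  2: x = 0.327, y = 0.040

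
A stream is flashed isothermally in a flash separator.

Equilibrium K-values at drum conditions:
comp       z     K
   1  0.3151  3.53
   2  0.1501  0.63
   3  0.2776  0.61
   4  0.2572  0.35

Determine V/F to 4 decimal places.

Newton–Raphson from V/F = 0.33:
  V/F = 0.3300: g = 0.03412, g' = -0.8575 → V/F = 0.3698
  V/F = 0.3698: g = 0.00094, g' = -0.8119 → V/F = 0.3710
Converged at V/F = 0.3710.

V/F = 0.3710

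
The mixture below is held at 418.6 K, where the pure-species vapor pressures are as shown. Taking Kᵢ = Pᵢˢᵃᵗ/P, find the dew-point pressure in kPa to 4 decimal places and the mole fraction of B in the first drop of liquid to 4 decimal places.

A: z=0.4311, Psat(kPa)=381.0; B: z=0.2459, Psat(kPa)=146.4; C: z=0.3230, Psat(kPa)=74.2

Pdew = 139.5821 kPa, x_B = 0.2344

At the dew point ψ → 1, so Σzᵢ/Kᵢ = 1 with Kᵢ = Pᵢˢᵃᵗ/P ⇒ 1/P = Σzᵢ/Pᵢˢᵃᵗ.
1/P = 0.4311/381.0 + 0.2459/146.4 + 0.3230/74.2 = 0.0071642 ⇒ P = 139.5821 kPa
xᵢ = zᵢP/Pᵢˢᵃᵗ ⇒ x_B = 0.2459·139.5821/146.4 = 0.2344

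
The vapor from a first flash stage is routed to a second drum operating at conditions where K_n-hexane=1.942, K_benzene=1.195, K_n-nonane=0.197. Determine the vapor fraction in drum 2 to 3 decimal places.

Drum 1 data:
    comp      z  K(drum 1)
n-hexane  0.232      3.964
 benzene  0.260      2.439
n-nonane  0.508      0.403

V/F (drum 2) = 0.274

Drum 1:
Let ψ₁ = V/F and solve Σ zᵢ(Kᵢ−1)/(1+ψ₁(Kᵢ−1)) = 0.
g(0) = ΣzᵢKᵢ − 1 = 0.759 and g(1) = 1 − Σzᵢ/Kᵢ = -0.426, so a root lies in (0, 1).
Iterate (Newton) starting at ψ₁ = 0.57:
  ψ₁ = 0.570: g = 0.0015, g' = -0.860 → ψ₁ = 0.572
Converged at ψ₁ = 0.572.
Drum-1 compositions:
  n-hexane: x = 0.086, y = 0.341
  benzene: x = 0.143, y = 0.348
  n-nonane: x = 0.771, y = 0.311
Drum-2 feed = drum-1 vapor: z₂ = (0.3413, 0.3479, 0.3108).
Drum 2:
Let ψ₂ = V/F and solve Σ zᵢ(Kᵢ−1)/(1+ψ₂(Kᵢ−1)) = 0.
Check two-phase: ΣzᵢKᵢ = 1.140 > 1 and Σzᵢ/Kᵢ = 2.045 > 1, so g(0) = 0.140 > 0 and g(1) = -1.045 < 0.
Newton–Raphson from ψ₂ = 0.4:
  ψ₂ = 0.400: g = -0.0713, g' = -0.606 → ψ₂ = 0.282
  ψ₂ = 0.282: g = -0.0046, g' = -0.536 → ψ₂ = 0.274
Converged at ψ₂ = 0.274.
  n-hexane: x = 0.271, y = 0.527
  benzene: x = 0.330, y = 0.395
  n-nonane: x = 0.398, y = 0.078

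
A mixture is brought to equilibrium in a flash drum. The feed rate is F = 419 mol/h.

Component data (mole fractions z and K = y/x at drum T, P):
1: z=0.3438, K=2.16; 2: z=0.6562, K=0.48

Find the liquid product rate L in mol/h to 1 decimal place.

L = 379.0 mol/h

Material balance + equilibrium reduce to Σ zᵢ(Kᵢ−1)/(1+ψ(Kᵢ−1)) = 0.
Check two-phase: ΣzᵢKᵢ = 1.0576 > 1 and Σzᵢ/Kᵢ = 1.5263 > 1, so g(0) = 0.0576 > 0 and g(1) = -0.5263 < 0.
Binary case is linear: z₁(K₁−1)(1+ψ(K₂−1)) + z₂(K₂−1)(1+ψ(K₁−1)) = 0
⇒ ψ = [z₁(K₁−1)+z₂(K₂−1)] / [−(K₁−1)(K₂−1)] = 0.05758/0.60320 = 0.0955
Then V = ψ·F = 0.0955·419 = 40.0 mol/h and L = F − V = 379.0 mol/h.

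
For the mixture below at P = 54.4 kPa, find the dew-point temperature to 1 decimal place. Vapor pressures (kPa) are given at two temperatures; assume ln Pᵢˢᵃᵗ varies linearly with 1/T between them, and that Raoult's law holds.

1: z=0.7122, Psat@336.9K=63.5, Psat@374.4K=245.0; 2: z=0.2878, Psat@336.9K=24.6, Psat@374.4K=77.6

Dew-point temperature: Σzᵢ·P/Pᵢˢᵃᵗ(T) = 1. Interpolate ln Pᵢˢᵃᵗ = aᵢ + bᵢ/T.
  T = 336.9 K: ΣzᵢP/Pᵢˢᵃᵗ = 1.2466
  T = 374.4 K: ΣzᵢP/Pᵢˢᵃᵗ = 0.3599
  T = 355.6 K: ΣzᵢP/Pᵢˢᵃᵗ = 0.6485
  T = 346.2 K: ΣzᵢP/Pᵢˢᵃᵗ = 0.8924
  T = 341.5 K: ΣzᵢP/Pᵢˢᵃᵗ = 1.0541
  T = 343.9 K: ΣzᵢP/Pᵢˢᵃᵗ = 0.9676
Interpolating between 341.5 K and 343.9 K gives T ≈ 343.0 K.

T = 343.0 K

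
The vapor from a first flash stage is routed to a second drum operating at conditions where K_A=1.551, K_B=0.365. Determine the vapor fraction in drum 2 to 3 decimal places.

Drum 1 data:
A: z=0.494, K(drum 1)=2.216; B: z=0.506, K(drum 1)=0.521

V/F (drum 2) = 0.308

Drum 1:
Let ψ₁ = V/F and solve Σ zᵢ(Kᵢ−1)/(1+ψ₁(Kᵢ−1)) = 0.
Check two-phase: ΣzᵢKᵢ = 1.358 > 1 and Σzᵢ/Kᵢ = 1.194 > 1, so g(0) = 0.358 > 0 and g(1) = -0.194 < 0.
Iterate (Newton) starting at ψ₁ = 0.42:
  ψ₁ = 0.420: g = 0.0942, g' = -0.502 → ψ₁ = 0.608
  ψ₁ = 0.608: g = 0.0036, g' = -0.473 → ψ₁ = 0.615
Converged at ψ₁ = 0.615.
Drum-1 compositions:
  A: x = 0.283, y = 0.626
  B: x = 0.717, y = 0.374
Drum-2 feed = drum-1 vapor: z₂ = (0.6262, 0.3738).
Drum 2:
Binary case is linear: z₁(K₁−1)(1+ψ₂(K₂−1)) + z₂(K₂−1)(1+ψ₂(K₁−1)) = 0
⇒ ψ₂ = [z₁(K₁−1)+z₂(K₂−1)] / [−(K₁−1)(K₂−1)] = 0.1077/0.3499 = 0.308
  A: x = 0.535, y = 0.830
  B: x = 0.465, y = 0.170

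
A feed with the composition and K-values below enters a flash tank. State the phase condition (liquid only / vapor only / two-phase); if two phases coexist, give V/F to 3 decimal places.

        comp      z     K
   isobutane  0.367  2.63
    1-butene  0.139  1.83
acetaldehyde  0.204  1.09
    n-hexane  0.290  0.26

ΣzᵢKᵢ = 1.517; Σzᵢ/Kᵢ = 1.518.
Both exceed 1, so a two-phase solution exists.
Iterate (Newton) starting at ψ = 0.5:
  ψ = 0.500: g = 0.0881, g' = -0.745 → ψ = 0.618
  ψ = 0.618: g = -0.0039, g' = -0.825 → ψ = 0.613
Converged at ψ = 0.613.

two-phase, V/F = 0.613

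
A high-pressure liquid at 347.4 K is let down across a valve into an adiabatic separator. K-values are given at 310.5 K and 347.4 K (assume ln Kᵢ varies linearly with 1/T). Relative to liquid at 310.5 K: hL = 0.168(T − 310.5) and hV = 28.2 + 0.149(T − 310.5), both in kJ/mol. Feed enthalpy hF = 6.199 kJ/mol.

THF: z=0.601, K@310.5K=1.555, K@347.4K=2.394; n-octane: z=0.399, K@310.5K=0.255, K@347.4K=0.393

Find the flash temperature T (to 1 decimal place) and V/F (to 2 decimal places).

Adiabatic flash: solve Rachford–Rice at each trial T, then check hF = ψ·hV(T) + (1−ψ)·hL(T).
  T = 310.5 K: K = (1.555, 0.255), RR gives ψ = 0.088, H_out = 2.476 kJ/mol
  T = 347.4 K: K = (2.394, 0.393), RR gives ψ = 0.704, H_out = 25.555 kJ/mol
  T = 328.9 K: K = (1.952, 0.320), RR gives ψ = 0.465, H_out = 16.039 kJ/mol
  T = 319.7 K: K = (1.748, 0.287), RR gives ψ = 0.309, H_out = 10.206 kJ/mol
  T = 315.1 K: K = (1.650, 0.271), RR gives ψ = 0.210, H_out = 6.681 kJ/mol
  T = 312.8 K: K = (1.602, 0.263), RR gives ψ = 0.153, H_out = 4.682 kJ/mol
Linear interpolation between T = 312.8 (H_out = 4.682) and T = 315.1 (H_out = 6.681) on hF = 6.199 gives T ≈ 314.5 K, at which ψ = 0.20.

T = 314.5 K, V/F = 0.20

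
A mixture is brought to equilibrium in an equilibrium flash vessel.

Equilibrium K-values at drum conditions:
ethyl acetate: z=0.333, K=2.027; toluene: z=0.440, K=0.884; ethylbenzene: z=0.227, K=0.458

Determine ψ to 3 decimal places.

Material balance + equilibrium reduce to Σ zᵢ(Kᵢ−1)/(1+ψ(Kᵢ−1)) = 0.
Check two-phase: ΣzᵢKᵢ = 1.168 > 1 and Σzᵢ/Kᵢ = 1.158 > 1, so g(0) = 0.168 > 0 and g(1) = -0.158 < 0.
Newton iteration, ψ⁰ = 0.32:
  ψ = 0.320: g = 0.0555, g' = -0.303 → ψ = 0.503
  ψ = 0.503: g = 0.0021, g' = -0.285 → ψ = 0.511
Converged at ψ = 0.511.

ψ = 0.511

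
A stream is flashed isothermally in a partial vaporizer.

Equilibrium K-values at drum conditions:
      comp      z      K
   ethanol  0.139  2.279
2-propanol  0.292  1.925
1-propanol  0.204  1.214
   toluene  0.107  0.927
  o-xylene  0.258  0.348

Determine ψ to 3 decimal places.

ψ = 0.658

Rachford–Rice: g(ψ) = Σ zᵢ(Kᵢ−1)/(1+ψ(Kᵢ−1)) = 0.
g(0) = ΣzᵢKᵢ − 1 = 0.316 and g(1) = 1 − Σzᵢ/Kᵢ = -0.238, so a root lies in (0, 1).
Iterate (Newton) starting at ψ = 0.43:
  ψ = 0.430: g = 0.1061, g' = -0.443 → ψ = 0.670
  ψ = 0.670: g = -0.0061, g' = -0.515 → ψ = 0.658
Converged at ψ = 0.658.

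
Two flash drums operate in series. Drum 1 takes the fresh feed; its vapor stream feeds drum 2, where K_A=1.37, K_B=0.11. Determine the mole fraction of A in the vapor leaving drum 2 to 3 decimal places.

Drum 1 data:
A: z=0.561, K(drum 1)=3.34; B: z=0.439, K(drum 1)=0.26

Drum 1:
Material balance + equilibrium reduce to Σ zᵢ(Kᵢ−1)/(1+ψ₁(Kᵢ−1)) = 0.
g(0) = ΣzᵢKᵢ − 1 = 0.988 and g(1) = 1 − Σzᵢ/Kᵢ = -0.856, so a root lies in (0, 1).
Newton–Raphson from ψ₁ = 0.69:
  ψ₁ = 0.690: g = -0.1617, g' = -1.453 → ψ₁ = 0.579
  ψ₁ = 0.579: g = -0.0106, g' = -1.290 → ψ₁ = 0.571
Converged at ψ₁ = 0.571.
Drum-1 compositions:
  A: x = 0.240, y = 0.802
  B: x = 0.760, y = 0.198
Drum-2 feed = drum-1 vapor: z₂ = (0.8025, 0.1975).
Drum 2:
Rachford–Rice: g(ψ₂) = Σ zᵢ(Kᵢ−1)/(1+ψ₂(Kᵢ−1)) = 0.
g(0) = ΣzᵢKᵢ − 1 = 0.121 and g(1) = 1 − Σzᵢ/Kᵢ = -1.381, so a root lies in (0, 1).
Binary case is linear: z₁(K₁−1)(1+ψ₂(K₂−1)) + z₂(K₂−1)(1+ψ₂(K₁−1)) = 0
⇒ ψ₂ = [z₁(K₁−1)+z₂(K₂−1)] / [−(K₁−1)(K₂−1)] = 0.1211/0.3293 = 0.368
  A: x = 0.706, y = 0.968
  B: x = 0.294, y = 0.032

y_A (drum 2) = 0.968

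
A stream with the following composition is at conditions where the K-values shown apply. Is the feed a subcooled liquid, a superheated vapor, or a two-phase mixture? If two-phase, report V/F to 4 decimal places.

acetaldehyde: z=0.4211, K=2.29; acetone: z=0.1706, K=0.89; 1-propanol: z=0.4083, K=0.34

ΣzᵢKᵢ = 1.2550; Σzᵢ/Kᵢ = 1.5765.
Both exceed 1, so a two-phase solution exists.
Rachford–Rice: g(ψ) = Σ zᵢ(Kᵢ−1)/(1+ψ(Kᵢ−1)) = 0.
Newton iteration, ψ⁰ = 0.5:
  ψ = 0.5000: g = -0.09184, g' = -0.6575 → ψ = 0.3603
  ψ = 0.3603: g = -0.00225, g' = -0.6350 → ψ = 0.3568
Converged at ψ = 0.3568.

two-phase, V/F = 0.3568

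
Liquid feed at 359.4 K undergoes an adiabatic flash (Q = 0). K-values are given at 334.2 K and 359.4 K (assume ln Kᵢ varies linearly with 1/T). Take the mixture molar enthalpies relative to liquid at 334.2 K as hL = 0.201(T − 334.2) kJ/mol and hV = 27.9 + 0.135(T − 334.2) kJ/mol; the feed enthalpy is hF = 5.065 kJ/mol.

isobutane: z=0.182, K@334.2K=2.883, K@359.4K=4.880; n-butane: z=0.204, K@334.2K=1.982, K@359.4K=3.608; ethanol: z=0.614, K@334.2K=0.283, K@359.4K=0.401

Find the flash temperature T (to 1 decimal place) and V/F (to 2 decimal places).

Adiabatic flash: solve Rachford–Rice at each trial T, then check hF = ψ·hV(T) + (1−ψ)·hL(T).
  T = 334.2 K: K = (2.883, 1.982, 0.283), RR gives ψ = 0.097, H_out = 2.693 kJ/mol
  T = 359.4 K: K = (4.880, 3.608, 0.401), RR gives ψ = 0.449, H_out = 16.833 kJ/mol
  T = 346.8 K: K = (3.787, 2.703, 0.339), RR gives ψ = 0.300, H_out = 10.653 kJ/mol
  T = 340.5 K: K = (3.313, 2.321, 0.310), RR gives ψ = 0.209, H_out = 7.014 kJ/mol
  T = 337.4 K: K = (3.096, 2.149, 0.297), RR gives ψ = 0.157, H_out = 4.994 kJ/mol
  T = 338.9 K: K = (3.199, 2.231, 0.303), RR gives ψ = 0.183, H_out = 5.995 kJ/mol
Linear interpolation between T = 337.4 (H_out = 4.994) and T = 338.9 (H_out = 5.995) on hF = 5.065 gives T ≈ 337.5 K, at which ψ = 0.16.

T = 337.5 K, V/F = 0.16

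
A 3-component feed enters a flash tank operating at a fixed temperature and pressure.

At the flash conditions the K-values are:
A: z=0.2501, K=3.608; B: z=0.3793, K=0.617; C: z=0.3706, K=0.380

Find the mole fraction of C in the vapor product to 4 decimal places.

Newton iteration, ψ⁰ = 0.48:
  ψ = 0.4800: g = -0.21546, g' = -0.7077 → ψ = 0.1756
  ψ = 0.1756: g = 0.03382, g' = -1.0437 → ψ = 0.2080
  ψ = 0.2080: g = 0.00126, g' = -0.9685 → ψ = 0.2093
Converged at ψ = 0.2093.
Compositions from xᵢ = zᵢ/(1+ψ(Kᵢ−1)), yᵢ = Kᵢxᵢ:
  A: x = 0.1618, y = 0.5838
  B: x = 0.4124, y = 0.2544
  C: x = 0.4259, y = 0.1618

y_C = 0.1618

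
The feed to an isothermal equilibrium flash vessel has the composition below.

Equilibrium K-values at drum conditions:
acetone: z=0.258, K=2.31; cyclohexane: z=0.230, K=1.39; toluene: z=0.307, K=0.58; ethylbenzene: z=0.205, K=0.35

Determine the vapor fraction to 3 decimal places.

Material balance + equilibrium reduce to Σ zᵢ(Kᵢ−1)/(1+ψ(Kᵢ−1)) = 0.
Feasibility: ΣzᵢKᵢ = 1.165, Σzᵢ/Kᵢ = 1.392 — both > 1, two phases present.
Newton–Raphson from ψ = 0.5:
  ψ = 0.500: g = -0.0813, g' = -0.463 → ψ = 0.324
  ψ = 0.324: g = -0.0013, g' = -0.457 → ψ = 0.322
Converged at ψ = 0.322.

ψ = 0.322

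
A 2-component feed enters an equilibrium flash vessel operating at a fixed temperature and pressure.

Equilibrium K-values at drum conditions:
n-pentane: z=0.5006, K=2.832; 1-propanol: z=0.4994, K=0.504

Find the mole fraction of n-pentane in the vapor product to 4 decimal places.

y_n-pentane = 0.6034

Rachford–Rice: g(ψ) = Σ zᵢ(Kᵢ−1)/(1+ψ(Kᵢ−1)) = 0.
g(0) = ΣzᵢKᵢ − 1 = 0.6694 and g(1) = 1 − Σzᵢ/Kᵢ = -0.1676, so a root lies in (0, 1).
Binary case is linear: z₁(K₁−1)(1+ψ(K₂−1)) + z₂(K₂−1)(1+ψ(K₁−1)) = 0
⇒ ψ = [z₁(K₁−1)+z₂(K₂−1)] / [−(K₁−1)(K₂−1)] = 0.66940/0.90867 = 0.7367
Compositions from xᵢ = zᵢ/(1+ψ(Kᵢ−1)), yᵢ = Kᵢxᵢ:
  n-pentane: x = 0.2131, y = 0.6034
  1-propanol: x = 0.7869, y = 0.3966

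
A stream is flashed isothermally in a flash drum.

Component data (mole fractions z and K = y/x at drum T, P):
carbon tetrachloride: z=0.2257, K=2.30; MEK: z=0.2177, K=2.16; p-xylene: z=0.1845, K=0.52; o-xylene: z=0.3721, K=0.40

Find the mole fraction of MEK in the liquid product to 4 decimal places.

x_MEK = 0.1565

Let ψ = V/F and solve Σ zᵢ(Kᵢ−1)/(1+ψ(Kᵢ−1)) = 0.
Check two-phase: ΣzᵢKᵢ = 1.2341 > 1 and Σzᵢ/Kᵢ = 1.4840 > 1, so g(0) = 0.2341 > 0 and g(1) = -0.4840 < 0.
Newton–Raphson from ψ = 0.61:
  ψ = 0.6100: g = -0.16584, g' = -0.6374 → ψ = 0.3498
  ψ = 0.3498: g = -0.00766, g' = -0.6044 → ψ = 0.3371
Converged at ψ = 0.3371.
Compositions from xᵢ = zᵢ/(1+ψ(Kᵢ−1)), yᵢ = Kᵢxᵢ:
  carbon tetrachloride: x = 0.1569, y = 0.3609
  MEK: x = 0.1565, y = 0.3380
  p-xylene: x = 0.2201, y = 0.1145
  o-xylene: x = 0.4665, y = 0.1866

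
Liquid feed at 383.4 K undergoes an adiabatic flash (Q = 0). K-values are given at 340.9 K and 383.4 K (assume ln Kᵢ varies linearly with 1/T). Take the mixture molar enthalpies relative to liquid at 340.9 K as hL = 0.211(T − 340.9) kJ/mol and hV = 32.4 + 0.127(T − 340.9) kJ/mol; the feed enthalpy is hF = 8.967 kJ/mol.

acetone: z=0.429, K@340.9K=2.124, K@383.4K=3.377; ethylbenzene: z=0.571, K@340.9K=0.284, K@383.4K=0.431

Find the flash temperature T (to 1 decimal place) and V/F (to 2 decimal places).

Adiabatic flash: solve Rachford–Rice at each trial T, then check hF = ψ·hV(T) + (1−ψ)·hL(T).
  T = 340.9 K: K = (2.124, 0.284), RR gives ψ = 0.091, H_out = 2.953 kJ/mol
  T = 383.4 K: K = (3.377, 0.431), RR gives ψ = 0.514, H_out = 23.778 kJ/mol
  T = 362.1 K: K = (2.713, 0.354), RR gives ψ = 0.331, H_out = 14.603 kJ/mol
  T = 351.5 K: K = (2.410, 0.318), RR gives ψ = 0.224, H_out = 9.297 kJ/mol
  T = 346.2 K: K = (2.264, 0.301), RR gives ψ = 0.162, H_out = 6.296 kJ/mol
  T = 348.9 K: K = (2.338, 0.310), RR gives ψ = 0.195, H_out = 7.861 kJ/mol
  T = 350.2 K: K = (2.374, 0.314), RR gives ψ = 0.210, H_out = 8.587 kJ/mol
Linear interpolation between T = 350.2 (H_out = 8.587) and T = 351.5 (H_out = 9.297) on hF = 8.967 gives T ≈ 350.9 K, at which ψ = 0.22.

T = 350.9 K, V/F = 0.22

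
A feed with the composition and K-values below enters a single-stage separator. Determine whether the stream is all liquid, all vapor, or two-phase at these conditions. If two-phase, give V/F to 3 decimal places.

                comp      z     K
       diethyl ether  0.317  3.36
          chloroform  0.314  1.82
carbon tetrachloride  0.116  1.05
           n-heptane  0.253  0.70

all vapor

ΣzᵢKᵢ = 1.935; Σzᵢ/Kᵢ = 0.739.
Since Σzᵢ/Kᵢ < 1 the mixture is above its dew point — single vapor phase.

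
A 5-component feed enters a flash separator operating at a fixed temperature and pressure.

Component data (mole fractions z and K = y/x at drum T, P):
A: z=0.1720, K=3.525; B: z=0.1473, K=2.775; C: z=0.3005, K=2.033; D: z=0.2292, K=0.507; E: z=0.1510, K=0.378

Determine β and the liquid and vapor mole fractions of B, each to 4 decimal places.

β = 0.8694, x_B = 0.0579, y_B = 0.1607

Let β = V/F and solve Σ zᵢ(Kᵢ−1)/(1+β(Kᵢ−1)) = 0.
Feasibility: ΣzᵢKᵢ = 1.7993, Σzᵢ/Kᵢ = 1.1012 — both > 1, two phases present.
Newton–Raphson from β = 0.66:
  β = 0.6600: g = 0.14103, g' = -0.6565 → β = 0.8748
  β = 0.8748: g = -0.00388, g' = -0.7195 → β = 0.8694
Converged at β = 0.8694.
Compositions from xᵢ = zᵢ/(1+β(Kᵢ−1)), yᵢ = Kᵢxᵢ:
  A: x = 0.0538, y = 0.1898
  B: x = 0.0579, y = 0.1607
  C: x = 0.1583, y = 0.3219
  D: x = 0.4011, y = 0.2034
  E: x = 0.3288, y = 0.1243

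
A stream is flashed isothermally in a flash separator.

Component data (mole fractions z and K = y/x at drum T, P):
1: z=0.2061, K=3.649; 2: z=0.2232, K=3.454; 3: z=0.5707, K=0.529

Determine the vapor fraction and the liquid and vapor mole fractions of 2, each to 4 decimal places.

Material balance + equilibrium reduce to Σ zᵢ(Kᵢ−1)/(1+ψ(Kᵢ−1)) = 0.
Check two-phase: ΣzᵢKᵢ = 1.8249 > 1 and Σzᵢ/Kᵢ = 1.1999 > 1, so g(0) = 0.8249 > 0 and g(1) = -0.1999 < 0.
Newton iteration, ψ⁰ = 0.5:
  ψ = 0.5000: g = 0.12922, g' = -0.7553 → ψ = 0.6711
  ψ = 0.6711: g = 0.01046, g' = -0.6500 → ψ = 0.6872
Converged at ψ = 0.6872.
Compositions from xᵢ = zᵢ/(1+ψ(Kᵢ−1)), yᵢ = Kᵢxᵢ:
  1: x = 0.0731, y = 0.2666
  2: x = 0.0831, y = 0.2870
  3: x = 0.8438, y = 0.4464

ψ = 0.6872, x_2 = 0.0831, y_2 = 0.2870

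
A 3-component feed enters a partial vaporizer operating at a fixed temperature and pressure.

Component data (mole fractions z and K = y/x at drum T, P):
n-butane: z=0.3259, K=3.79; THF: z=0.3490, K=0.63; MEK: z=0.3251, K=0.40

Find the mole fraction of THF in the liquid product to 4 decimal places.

Rachford–Rice: g(V/F) = Σ zᵢ(Kᵢ−1)/(1+V/F(Kᵢ−1)) = 0.
Check two-phase: ΣzᵢKᵢ = 1.5851 > 1 and Σzᵢ/Kᵢ = 1.4527 > 1, so g(0) = 0.5851 > 0 and g(1) = -0.4527 < 0.
Iterate (Newton) starting at V/F = 0.5:
  V/F = 0.5000: g = -0.05745, g' = -0.7530 → V/F = 0.4237
  V/F = 0.4237: g = 0.00199, g' = -0.8104 → V/F = 0.4262
Converged at V/F = 0.4262.
Compositions from xᵢ = zᵢ/(1+V/F(Kᵢ−1)), yᵢ = Kᵢxᵢ:
  n-butane: x = 0.1489, y = 0.5643
  THF: x = 0.4143, y = 0.2610
  MEK: x = 0.4368, y = 0.1747

x_THF = 0.4143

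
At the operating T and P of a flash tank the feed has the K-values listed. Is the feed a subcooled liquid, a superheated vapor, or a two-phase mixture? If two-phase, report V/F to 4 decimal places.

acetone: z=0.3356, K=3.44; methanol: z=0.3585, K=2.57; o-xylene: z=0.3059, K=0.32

ΣzᵢKᵢ = 2.1737; Σzᵢ/Kᵢ = 1.1930.
Both exceed 1, so a two-phase solution exists.
Let ψ = V/F and solve Σ zᵢ(Kᵢ−1)/(1+ψ(Kᵢ−1)) = 0.
Newton iteration, ψ⁰ = 0.46:
  ψ = 0.4600: g = 0.40994, g' = -1.0410 → ψ = 0.8538
  ψ = 0.8538: g = 0.01012, g' = -1.1756 → ψ = 0.8624
  ψ = 0.8624: g = -0.00008, g' = -1.1938 → ψ = 0.8623
Converged at ψ = 0.8623.

two-phase, V/F = 0.8623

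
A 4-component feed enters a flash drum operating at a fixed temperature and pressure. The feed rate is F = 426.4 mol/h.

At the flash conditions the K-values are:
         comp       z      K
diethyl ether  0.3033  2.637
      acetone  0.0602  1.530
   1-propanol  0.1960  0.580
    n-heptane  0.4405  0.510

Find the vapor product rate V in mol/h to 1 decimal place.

Material balance + equilibrium reduce to Σ zᵢ(Kᵢ−1)/(1+V/F(Kᵢ−1)) = 0.
Feasibility: ΣzᵢKᵢ = 1.2302, Σzᵢ/Kᵢ = 1.3560 — both > 1, two phases present.
Newton–Raphson from V/F = 0.5:
  V/F = 0.5000: g = -0.09184, g' = -0.4973 → V/F = 0.3153
  V/F = 0.3153: g = 0.00463, g' = -0.5599 → V/F = 0.3236
Converged at V/F = 0.3236.
Then V = V/F·F = 0.3236·426.4 = 138.0 mol/h and L = F − V = 288.4 mol/h.

V = 138.0 mol/h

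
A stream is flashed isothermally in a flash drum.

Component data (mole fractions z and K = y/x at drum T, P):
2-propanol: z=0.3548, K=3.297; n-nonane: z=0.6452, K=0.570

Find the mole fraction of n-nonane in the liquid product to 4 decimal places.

x_n-nonane = 0.8423

Binary case is linear: z₁(K₁−1)(1+ψ(K₂−1)) + z₂(K₂−1)(1+ψ(K₁−1)) = 0
⇒ ψ = [z₁(K₁−1)+z₂(K₂−1)] / [−(K₁−1)(K₂−1)] = 0.53754/0.98771 = 0.5442
Compositions from xᵢ = zᵢ/(1+ψ(Kᵢ−1)), yᵢ = Kᵢxᵢ:
  2-propanol: x = 0.1577, y = 0.5199
  n-nonane: x = 0.8423, y = 0.4801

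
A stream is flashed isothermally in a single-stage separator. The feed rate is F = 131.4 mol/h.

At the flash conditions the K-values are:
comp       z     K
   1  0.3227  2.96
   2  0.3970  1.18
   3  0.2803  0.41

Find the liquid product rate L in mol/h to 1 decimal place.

Let ψ = V/F and solve Σ zᵢ(Kᵢ−1)/(1+ψ(Kᵢ−1)) = 0.
Feasibility: ΣzᵢKᵢ = 1.5386, Σzᵢ/Kᵢ = 1.1291 — both > 1, two phases present.
Iterate (Newton) starting at ψ = 0.39:
  ψ = 0.3900: g = 0.21044, g' = -0.5741 → ψ = 0.7566
  ψ = 0.7566: g = 0.01891, g' = -0.5294 → ψ = 0.7923
  ψ = 0.7923: g = -0.00025, g' = -0.5441 → ψ = 0.7918
Converged at ψ = 0.7918.
Then V = ψ·F = 0.7918·131.4 = 104.0 mol/h and L = F − V = 27.4 mol/h.

L = 27.4 mol/h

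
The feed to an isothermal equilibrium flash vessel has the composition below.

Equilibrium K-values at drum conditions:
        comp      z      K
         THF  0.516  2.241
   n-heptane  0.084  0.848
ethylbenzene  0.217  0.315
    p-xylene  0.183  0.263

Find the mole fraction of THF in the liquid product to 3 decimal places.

x_THF = 0.338

Let ψ = V/F and solve Σ zᵢ(Kᵢ−1)/(1+ψ(Kᵢ−1)) = 0.
Check two-phase: ΣzᵢKᵢ = 1.344 > 1 and Σzᵢ/Kᵢ = 1.714 > 1, so g(0) = 0.344 > 0 and g(1) = -0.714 < 0.
Newton–Raphson from ψ = 0.4:
  ψ = 0.400: g = 0.0183, g' = -0.750 → ψ = 0.424
Converged at ψ = 0.424.
Compositions from xᵢ = zᵢ/(1+ψ(Kᵢ−1)), yᵢ = Kᵢxᵢ:
  THF: x = 0.338, y = 0.757
  n-heptane: x = 0.090, y = 0.076
  ethylbenzene: x = 0.306, y = 0.096
  p-xylene: x = 0.266, y = 0.070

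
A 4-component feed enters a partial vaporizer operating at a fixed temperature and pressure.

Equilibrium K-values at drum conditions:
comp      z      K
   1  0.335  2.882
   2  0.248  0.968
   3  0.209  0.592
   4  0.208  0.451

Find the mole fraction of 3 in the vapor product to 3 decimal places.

y_3 = 0.165

Rachford–Rice: g(β) = Σ zᵢ(Kᵢ−1)/(1+β(Kᵢ−1)) = 0.
Feasibility: ΣzᵢKᵢ = 1.423, Σzᵢ/Kᵢ = 1.187 — both > 1, two phases present.
Newton–Raphson from β = 0.61:
  β = 0.610: g = 0.0002, g' = -0.461 → β = 0.610
Converged at β = 0.610.
Compositions from xᵢ = zᵢ/(1+β(Kᵢ−1)), yᵢ = Kᵢxᵢ:
  1: x = 0.156, y = 0.449
  2: x = 0.253, y = 0.245
  3: x = 0.278, y = 0.165
  4: x = 0.313, y = 0.141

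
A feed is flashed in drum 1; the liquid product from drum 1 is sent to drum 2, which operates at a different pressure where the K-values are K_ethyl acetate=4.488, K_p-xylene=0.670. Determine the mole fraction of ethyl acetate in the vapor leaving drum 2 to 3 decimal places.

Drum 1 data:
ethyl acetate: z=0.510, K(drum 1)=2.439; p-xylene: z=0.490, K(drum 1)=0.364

y_ethyl acetate (drum 2) = 0.388

Drum 1:
Material balance + equilibrium reduce to Σ zᵢ(Kᵢ−1)/(1+ψ₁(Kᵢ−1)) = 0.
Check two-phase: ΣzᵢKᵢ = 1.422 > 1 and Σzᵢ/Kᵢ = 1.555 > 1, so g(0) = 0.422 > 0 and g(1) = -0.555 < 0.
Newton iteration, ψ₁⁰ = 0.55:
  ψ₁ = 0.550: g = -0.0696, g' = -0.798 → ψ₁ = 0.463
  ψ₁ = 0.463: g = -0.0011, g' = -0.779 → ψ₁ = 0.461
Converged at ψ₁ = 0.461.
Drum-1 compositions:
  ethyl acetate: x = 0.307, y = 0.748
  p-xylene: x = 0.693, y = 0.252
Drum-2 feed = drum-1 liquid: z₂ = (0.3065, 0.6935).
Drum 2:
Newton–Raphson from ψ₂ = 0.5:
  ψ₂ = 0.500: g = 0.1155, g' = -0.604 → ψ₂ = 0.691
  ψ₂ = 0.691: g = 0.0169, g' = -0.447 → ψ₂ = 0.729
  ψ₂ = 0.729: g = 0.0004, g' = -0.428 → ψ₂ = 0.730
Converged at ψ₂ = 0.730.
  ethyl acetate: x = 0.086, y = 0.388
  p-xylene: x = 0.914, y = 0.612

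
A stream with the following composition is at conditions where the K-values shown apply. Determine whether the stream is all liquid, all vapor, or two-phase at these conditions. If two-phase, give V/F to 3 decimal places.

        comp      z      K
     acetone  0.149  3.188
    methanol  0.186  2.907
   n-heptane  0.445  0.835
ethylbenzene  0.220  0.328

ΣzᵢKᵢ = 1.459; Σzᵢ/Kᵢ = 1.314.
Both exceed 1, so a two-phase solution exists.
Material balance + equilibrium reduce to Σ zᵢ(Kᵢ−1)/(1+ψ(Kᵢ−1)) = 0.
Newton–Raphson from ψ = 0.5:
  ψ = 0.500: g = 0.0346, g' = -0.580 → ψ = 0.560
Converged at ψ = 0.560.

two-phase, V/F = 0.560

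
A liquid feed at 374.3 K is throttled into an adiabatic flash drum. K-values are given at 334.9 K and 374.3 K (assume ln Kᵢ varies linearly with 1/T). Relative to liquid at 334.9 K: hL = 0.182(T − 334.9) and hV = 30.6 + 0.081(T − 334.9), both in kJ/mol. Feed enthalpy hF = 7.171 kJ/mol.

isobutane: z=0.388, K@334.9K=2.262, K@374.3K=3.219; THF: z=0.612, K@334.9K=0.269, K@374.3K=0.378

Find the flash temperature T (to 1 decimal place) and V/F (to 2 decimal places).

T = 347.8 K, V/F = 0.16

Adiabatic flash: solve Rachford–Rice at each trial T, then check hF = ψ·hV(T) + (1−ψ)·hL(T).
  T = 334.9 K: K = (2.262, 0.269), RR gives ψ = 0.046, H_out = 1.403 kJ/mol
  T = 374.3 K: K = (3.219, 0.378), RR gives ψ = 0.348, H_out = 16.435 kJ/mol
  T = 354.6 K: K = (2.725, 0.322), RR gives ψ = 0.217, H_out = 9.805 kJ/mol
  T = 344.8 K: K = (2.491, 0.295), RR gives ψ = 0.140, H_out = 5.942 kJ/mol
  T = 349.7 K: K = (2.607, 0.308), RR gives ψ = 0.180, H_out = 7.937 kJ/mol
  T = 347.2 K: K = (2.547, 0.302), RR gives ψ = 0.160, H_out = 6.937 kJ/mol
  T = 348.4 K: K = (2.576, 0.305), RR gives ψ = 0.170, H_out = 7.421 kJ/mol
Linear interpolation between T = 347.2 (H_out = 6.937) and T = 348.4 (H_out = 7.421) on hF = 7.171 gives T ≈ 347.8 K, at which ψ = 0.16.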